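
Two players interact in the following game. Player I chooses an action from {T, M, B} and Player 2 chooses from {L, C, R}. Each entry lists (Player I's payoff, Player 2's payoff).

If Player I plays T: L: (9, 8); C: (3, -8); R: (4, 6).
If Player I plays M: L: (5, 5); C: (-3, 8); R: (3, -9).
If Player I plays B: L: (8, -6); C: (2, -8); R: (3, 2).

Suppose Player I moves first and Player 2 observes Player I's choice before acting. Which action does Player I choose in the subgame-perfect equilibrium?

T

Solve by backward induction (Player I leads).
- T: BR = L, leader payoff 9.
- M: BR = C, leader payoff -3.
- B: BR = R, leader payoff 3.
Player I's induced payoffs are 9, -3, 3, so Player I commits to T. Subgame-perfect outcome: (T, L) with payoffs (9, 8).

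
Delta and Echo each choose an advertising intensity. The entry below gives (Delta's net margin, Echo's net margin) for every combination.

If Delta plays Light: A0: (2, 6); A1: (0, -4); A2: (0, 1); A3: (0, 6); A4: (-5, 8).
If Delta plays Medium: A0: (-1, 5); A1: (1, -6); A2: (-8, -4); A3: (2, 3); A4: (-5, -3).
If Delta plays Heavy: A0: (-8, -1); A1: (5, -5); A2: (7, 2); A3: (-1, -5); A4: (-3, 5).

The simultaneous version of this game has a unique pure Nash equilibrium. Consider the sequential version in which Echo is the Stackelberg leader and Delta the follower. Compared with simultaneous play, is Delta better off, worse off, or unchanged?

better off

Backward induction with Echo moving first.
- A0: Delta compares 2, -1, -8 and picks Light; Echo would get 6.
- A1: Delta compares 0, 1, 5 and picks Heavy; Echo would get -5.
- A2: Delta compares 0, -8, 7 and picks Heavy; Echo would get 2.
- A3: Delta compares 0, 2, -1 and picks Medium; Echo would get 3.
- A4: Delta compares -5, -5, -3 and picks Heavy; Echo would get 5.
Maximizing over 6, -5, 2, 3, 5, Echo chooses A0. Subgame-perfect outcome: (Light, A0) with payoffs (2, 6).
For the simultaneous game, intersect best replies.
Delta's best replies: A0→Light; A1→Heavy; A2→Heavy; A3→Medium; A4→Heavy.
Echo's best replies: Light→A4; Medium→A0; Heavy→A4.
Only (Heavy, A4) has each player best-responding; Nash payoffs (-3, 5).
Delta earns 2 sequentially versus -3 at the Nash outcome: better off.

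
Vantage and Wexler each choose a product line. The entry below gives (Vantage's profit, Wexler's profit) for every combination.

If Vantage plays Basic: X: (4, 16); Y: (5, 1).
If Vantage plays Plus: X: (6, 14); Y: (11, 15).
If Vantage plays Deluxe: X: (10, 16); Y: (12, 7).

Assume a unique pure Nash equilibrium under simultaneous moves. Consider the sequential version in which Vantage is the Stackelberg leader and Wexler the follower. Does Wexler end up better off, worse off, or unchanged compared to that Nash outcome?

worse off

Solve by backward induction (Vantage leads).
- Basic → Wexler plays X (best of 16, 1); Vantage gets 4.
- Plus → Wexler plays Y (best of 14, 15); Vantage gets 11.
- Deluxe → Wexler plays X (best of 16, 7); Vantage gets 10.
Vantage's induced payoffs are 4, 11, 10, so Vantage commits to Plus. Subgame-perfect outcome: (Plus, Y) with payoffs (11, 15).
Now find the simultaneous Nash equilibrium.
Vantage's best replies: X→Deluxe; Y→Deluxe.
Wexler's best replies: Basic→X; Plus→Y; Deluxe→X.
Only (Deluxe, X) has each player best-responding; Nash payoffs (10, 16).
Wexler earns 15 sequentially versus 16 at the Nash outcome: worse off.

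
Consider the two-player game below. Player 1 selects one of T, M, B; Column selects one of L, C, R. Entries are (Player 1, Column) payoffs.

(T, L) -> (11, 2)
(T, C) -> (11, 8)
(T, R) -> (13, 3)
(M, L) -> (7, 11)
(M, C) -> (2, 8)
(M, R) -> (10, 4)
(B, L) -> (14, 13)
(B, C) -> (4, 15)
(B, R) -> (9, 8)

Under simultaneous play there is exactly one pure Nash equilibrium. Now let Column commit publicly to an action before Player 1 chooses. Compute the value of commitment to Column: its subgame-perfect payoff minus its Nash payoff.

5

Backward induction with Column moving first.
- L: BR = B, leader payoff 13.
- C: BR = T, leader payoff 8.
- R: BR = T, leader payoff 3.
Column's induced payoffs are 13, 8, 3, so Column commits to L. Subgame-perfect outcome: (B, L) with payoffs (14, 13).
Under simultaneous play:
Player 1's best replies: L→B; C→T; R→T.
Column's best replies: T→C; M→L; B→C.
The unique mutual best reply is (T, C), giving (11, 8).
Column's commitment gain: 13 − 8 = 5.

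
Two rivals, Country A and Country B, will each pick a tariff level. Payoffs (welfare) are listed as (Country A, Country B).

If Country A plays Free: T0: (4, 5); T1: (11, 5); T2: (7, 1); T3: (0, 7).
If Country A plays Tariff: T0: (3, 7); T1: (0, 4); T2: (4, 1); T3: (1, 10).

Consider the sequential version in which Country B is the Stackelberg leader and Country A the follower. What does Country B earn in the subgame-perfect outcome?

10

Country A best-responds to each possible Country B move:
- T0: Country A compares 4, 3 and picks Free; Country B would get 5.
- T1: Country A compares 11, 0 and picks Free; Country B would get 5.
- T2: Country A compares 7, 4 and picks Free; Country B would get 1.
- T3: Country A compares 0, 1 and picks Tariff; Country B would get 10.
Maximizing over 5, 5, 1, 10, Country B chooses T3. Subgame-perfect outcome: (Tariff, T3) with payoffs (1, 10).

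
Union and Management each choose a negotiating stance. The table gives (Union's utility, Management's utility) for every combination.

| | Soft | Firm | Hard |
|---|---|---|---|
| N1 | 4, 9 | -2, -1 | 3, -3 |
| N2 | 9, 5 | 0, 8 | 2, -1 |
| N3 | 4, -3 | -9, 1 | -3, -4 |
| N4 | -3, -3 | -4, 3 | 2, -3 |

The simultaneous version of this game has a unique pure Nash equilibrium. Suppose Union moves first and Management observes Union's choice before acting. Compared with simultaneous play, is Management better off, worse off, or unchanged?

better off

Backward induction with Union moving first.
- N1: BR = Soft, leader payoff 4.
- N2: BR = Firm, leader payoff 0.
- N3: BR = Firm, leader payoff -9.
- N4: BR = Firm, leader payoff -4.
Union's induced payoffs are 4, 0, -9, -4, so Union commits to N1. Subgame-perfect outcome: (N1, Soft) with payoffs (4, 9).
Now find the simultaneous Nash equilibrium.
Union's best replies: Soft→N2; Firm→N2; Hard→N1.
Management's best replies: N1→Soft; N2→Firm; N3→Firm; N4→Firm.
Only (N2, Firm) has each player best-responding; Nash payoffs (0, 8).
Management earns 9 sequentially versus 8 at the Nash outcome: better off.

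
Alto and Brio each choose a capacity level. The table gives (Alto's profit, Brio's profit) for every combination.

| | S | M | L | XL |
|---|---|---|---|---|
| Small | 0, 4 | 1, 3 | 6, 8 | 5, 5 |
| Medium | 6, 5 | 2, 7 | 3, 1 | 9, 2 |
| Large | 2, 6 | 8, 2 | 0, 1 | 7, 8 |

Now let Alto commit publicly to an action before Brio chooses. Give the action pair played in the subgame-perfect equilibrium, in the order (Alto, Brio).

Backward induction with Alto moving first.
- Small: Brio compares 4, 3, 8, 5 and picks L; Alto would get 6.
- Medium: Brio compares 5, 7, 1, 2 and picks M; Alto would get 2.
- Large: Brio compares 6, 2, 1, 8 and picks XL; Alto would get 7.
Alto's induced payoffs are 6, 2, 7, so Alto commits to Large. Subgame-perfect outcome: (Large, XL) with payoffs (7, 8).

(Large, XL)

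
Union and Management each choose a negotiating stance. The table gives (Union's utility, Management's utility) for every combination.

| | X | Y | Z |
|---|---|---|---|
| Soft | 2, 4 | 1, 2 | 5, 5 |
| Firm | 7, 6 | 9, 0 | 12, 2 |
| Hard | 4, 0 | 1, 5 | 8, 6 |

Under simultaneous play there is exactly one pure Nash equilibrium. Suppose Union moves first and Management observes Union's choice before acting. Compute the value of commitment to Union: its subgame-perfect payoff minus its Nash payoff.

Work backward from Management's decision.
- Soft: BR = Z, leader payoff 5.
- Firm: BR = X, leader payoff 7.
- Hard: BR = Z, leader payoff 8.
Among 5, 7, 8, the best is 8 at Hard. Subgame-perfect outcome: (Hard, Z) with payoffs (8, 6).
Under simultaneous play:
Union's best replies: X→Firm; Y→Firm; Z→Firm.
Management's best replies: Soft→Z; Firm→X; Hard→Z.
The unique mutual best reply is (Firm, X), giving (7, 6).
Union's commitment gain: 8 − 7 = 1.

1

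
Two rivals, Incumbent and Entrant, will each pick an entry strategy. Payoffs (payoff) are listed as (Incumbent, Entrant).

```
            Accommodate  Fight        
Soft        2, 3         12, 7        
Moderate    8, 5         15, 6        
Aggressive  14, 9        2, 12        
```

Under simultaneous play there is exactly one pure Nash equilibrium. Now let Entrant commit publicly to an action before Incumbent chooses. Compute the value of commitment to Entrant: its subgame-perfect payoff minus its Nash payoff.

3

Work backward from Incumbent's decision.
- Accommodate: BR = Aggressive, leader payoff 9.
- Fight: BR = Moderate, leader payoff 6.
Entrant's induced payoffs are 9, 6, so Entrant commits to Accommodate. Subgame-perfect outcome: (Aggressive, Accommodate) with payoffs (14, 9).
Under simultaneous play:
Incumbent's best replies: Accommodate→Aggressive; Fight→Moderate.
Entrant's best replies: Soft→Fight; Moderate→Fight; Aggressive→Fight.
The unique mutual best reply is (Moderate, Fight), giving (15, 6).
Entrant's commitment gain: 9 − 6 = 3.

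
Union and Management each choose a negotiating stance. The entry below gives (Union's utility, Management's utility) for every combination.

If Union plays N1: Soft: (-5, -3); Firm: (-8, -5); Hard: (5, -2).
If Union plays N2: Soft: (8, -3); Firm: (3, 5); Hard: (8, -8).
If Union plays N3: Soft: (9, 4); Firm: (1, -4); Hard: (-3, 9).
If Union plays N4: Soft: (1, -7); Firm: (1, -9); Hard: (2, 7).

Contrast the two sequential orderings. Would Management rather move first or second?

first

If Union leads: Management's best replies are N1→Hard, N2→Firm, N3→Hard, N4→Hard; Union's induced payoffs 5, 3, -3, 2; outcome (N1, Hard), payoffs (5, -2).
If Management leads: Union's best replies are Soft→N3, Firm→N2, Hard→N2; Management's induced payoffs 4, 5, -8; outcome (N2, Firm), payoffs (3, 5).
Management gets 5 moving first and -2 moving second, so Management prefers to move first.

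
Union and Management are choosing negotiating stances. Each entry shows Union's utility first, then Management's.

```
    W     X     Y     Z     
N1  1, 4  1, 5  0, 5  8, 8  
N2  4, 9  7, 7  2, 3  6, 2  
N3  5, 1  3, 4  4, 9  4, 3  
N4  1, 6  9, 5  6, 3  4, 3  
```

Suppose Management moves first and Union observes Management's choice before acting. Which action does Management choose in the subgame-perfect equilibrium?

Z

Solve by backward induction (Management leads).
- W: Union compares 1, 4, 5, 1 and picks N3; Management would get 1.
- X: Union compares 1, 7, 3, 9 and picks N4; Management would get 5.
- Y: Union compares 0, 2, 4, 6 and picks N4; Management would get 3.
- Z: Union compares 8, 6, 4, 4 and picks N1; Management would get 8.
Maximizing over 1, 5, 3, 8, Management chooses Z. Subgame-perfect outcome: (N1, Z) with payoffs (8, 8).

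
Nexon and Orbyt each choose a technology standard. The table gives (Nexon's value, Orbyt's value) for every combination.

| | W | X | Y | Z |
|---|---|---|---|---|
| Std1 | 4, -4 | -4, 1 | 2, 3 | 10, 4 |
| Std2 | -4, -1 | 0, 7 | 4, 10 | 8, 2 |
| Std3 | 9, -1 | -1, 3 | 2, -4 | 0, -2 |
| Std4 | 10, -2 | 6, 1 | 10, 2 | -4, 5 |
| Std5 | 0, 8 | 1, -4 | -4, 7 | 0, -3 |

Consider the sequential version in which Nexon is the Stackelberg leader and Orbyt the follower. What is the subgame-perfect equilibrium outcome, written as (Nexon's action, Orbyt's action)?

(Std1, Z)

Solve by backward induction (Nexon leads).
- Std1: BR = Z, leader payoff 10.
- Std2: BR = Y, leader payoff 4.
- Std3: BR = X, leader payoff -1.
- Std4: BR = Z, leader payoff -4.
- Std5: BR = W, leader payoff 0.
Maximizing over 10, 4, -1, -4, 0, Nexon chooses Std1. Subgame-perfect outcome: (Std1, Z) with payoffs (10, 4).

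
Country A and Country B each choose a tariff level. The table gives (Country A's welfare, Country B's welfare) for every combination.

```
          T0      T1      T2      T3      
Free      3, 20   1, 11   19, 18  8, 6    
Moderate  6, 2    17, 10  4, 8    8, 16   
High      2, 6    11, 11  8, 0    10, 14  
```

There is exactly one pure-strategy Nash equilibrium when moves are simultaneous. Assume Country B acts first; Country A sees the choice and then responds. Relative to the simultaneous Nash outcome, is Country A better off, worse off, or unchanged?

Backward induction with Country B moving first.
- T0 → Country A plays Moderate (best of 3, 6, 2); Country B gets 2.
- T1 → Country A plays Moderate (best of 1, 17, 11); Country B gets 10.
- T2 → Country A plays Free (best of 19, 4, 8); Country B gets 18.
- T3 → Country A plays High (best of 8, 8, 10); Country B gets 14.
Country B's induced payoffs are 2, 10, 18, 14, so Country B commits to T2. Subgame-perfect outcome: (Free, T2) with payoffs (19, 18).
Under simultaneous play:
Country A's best replies: T0→Moderate; T1→Moderate; T2→Free; T3→High.
Country B's best replies: Free→T0; Moderate→T3; High→T3.
The unique mutual best reply is (High, T3), giving (10, 14).
Country A earns 19 sequentially versus 10 at the Nash outcome: better off.

better off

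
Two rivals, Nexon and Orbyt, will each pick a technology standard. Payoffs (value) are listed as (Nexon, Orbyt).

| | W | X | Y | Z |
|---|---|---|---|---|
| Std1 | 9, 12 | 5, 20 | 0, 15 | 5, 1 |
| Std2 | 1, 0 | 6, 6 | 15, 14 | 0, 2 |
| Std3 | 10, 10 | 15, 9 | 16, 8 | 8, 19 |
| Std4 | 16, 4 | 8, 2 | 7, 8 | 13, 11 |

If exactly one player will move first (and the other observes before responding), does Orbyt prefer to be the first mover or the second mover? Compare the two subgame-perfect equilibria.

If Nexon leads: Orbyt's best replies are Std1→X, Std2→Y, Std3→Z, Std4→Z; Nexon's induced payoffs 5, 15, 8, 13; outcome (Std2, Y), payoffs (15, 14).
If Orbyt leads: Nexon's best replies are W→Std4, X→Std3, Y→Std3, Z→Std4; Orbyt's induced payoffs 4, 9, 8, 11; outcome (Std4, Z), payoffs (13, 11).
Orbyt gets 11 moving first and 14 moving second, so Orbyt prefers to move second.

second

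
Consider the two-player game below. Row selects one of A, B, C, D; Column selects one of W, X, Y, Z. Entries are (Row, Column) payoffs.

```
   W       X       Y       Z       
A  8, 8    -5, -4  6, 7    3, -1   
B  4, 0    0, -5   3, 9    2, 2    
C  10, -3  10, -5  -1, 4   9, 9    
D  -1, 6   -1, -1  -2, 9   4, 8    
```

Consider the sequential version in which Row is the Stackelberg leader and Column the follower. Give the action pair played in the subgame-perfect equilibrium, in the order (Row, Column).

(C, Z)

Backward induction with Row moving first.
- A: Column compares 8, -4, 7, -1 and picks W; Row would get 8.
- B: Column compares 0, -5, 9, 2 and picks Y; Row would get 3.
- C: Column compares -3, -5, 4, 9 and picks Z; Row would get 9.
- D: Column compares 6, -1, 9, 8 and picks Y; Row would get -2.
Maximizing over 8, 3, 9, -2, Row chooses C. Subgame-perfect outcome: (C, Z) with payoffs (9, 9).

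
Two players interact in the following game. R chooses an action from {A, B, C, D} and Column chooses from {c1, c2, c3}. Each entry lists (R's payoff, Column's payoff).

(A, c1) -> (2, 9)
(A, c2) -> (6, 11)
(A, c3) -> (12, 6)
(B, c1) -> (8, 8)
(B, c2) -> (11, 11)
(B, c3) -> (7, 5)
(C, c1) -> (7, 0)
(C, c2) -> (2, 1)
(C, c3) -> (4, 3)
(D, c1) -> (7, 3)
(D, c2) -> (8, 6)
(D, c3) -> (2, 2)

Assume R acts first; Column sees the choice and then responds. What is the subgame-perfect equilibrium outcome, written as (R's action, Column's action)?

(B, c2)

Backward induction with R moving first.
- A: Column compares 9, 11, 6 and picks c2; R would get 6.
- B: Column compares 8, 11, 5 and picks c2; R would get 11.
- C: Column compares 0, 1, 3 and picks c3; R would get 4.
- D: Column compares 3, 6, 2 and picks c2; R would get 8.
Among 6, 11, 4, 8, the best is 11 at B. Subgame-perfect outcome: (B, c2) with payoffs (11, 11).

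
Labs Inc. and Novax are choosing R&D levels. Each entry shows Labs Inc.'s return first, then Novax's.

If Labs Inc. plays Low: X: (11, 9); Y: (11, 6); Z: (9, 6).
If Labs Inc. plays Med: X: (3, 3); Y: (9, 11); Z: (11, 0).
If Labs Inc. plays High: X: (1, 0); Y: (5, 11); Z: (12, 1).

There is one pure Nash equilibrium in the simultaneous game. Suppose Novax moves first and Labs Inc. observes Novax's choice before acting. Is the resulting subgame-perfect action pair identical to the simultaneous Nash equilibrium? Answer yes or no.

Solve by backward induction (Novax leads).
- X → Labs Inc. plays Low (best of 11, 3, 1); Novax gets 9.
- Y → Labs Inc. plays Low (best of 11, 9, 5); Novax gets 6.
- Z → Labs Inc. plays High (best of 9, 11, 12); Novax gets 1.
Among 9, 6, 1, the best is 9 at X. Subgame-perfect outcome: (Low, X) with payoffs (11, 9).
Now find the simultaneous Nash equilibrium.
Labs Inc.'s best replies: X→Low; Y→Low; Z→High.
Novax's best replies: Low→X; Med→Y; High→Y.
Only (Low, X) has each player best-responding; Nash payoffs (11, 9).
Sequential outcome (Low, X) coincides with the Nash profile (Low, X).

yes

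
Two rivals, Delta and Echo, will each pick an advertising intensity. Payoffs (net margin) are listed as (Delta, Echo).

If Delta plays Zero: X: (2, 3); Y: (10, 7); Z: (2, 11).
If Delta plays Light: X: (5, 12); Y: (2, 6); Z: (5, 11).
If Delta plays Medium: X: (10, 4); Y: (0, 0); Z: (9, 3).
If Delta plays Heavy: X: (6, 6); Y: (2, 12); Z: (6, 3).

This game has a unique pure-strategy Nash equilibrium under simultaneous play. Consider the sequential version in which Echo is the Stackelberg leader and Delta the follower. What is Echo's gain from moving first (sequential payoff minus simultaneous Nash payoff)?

Delta best-responds to each possible Echo move:
- X: BR = Medium, leader payoff 4.
- Y: BR = Zero, leader payoff 7.
- Z: BR = Medium, leader payoff 3.
Maximizing over 4, 7, 3, Echo chooses Y. Subgame-perfect outcome: (Zero, Y) with payoffs (10, 7).
For the simultaneous game, intersect best replies.
Delta's best replies: X→Medium; Y→Zero; Z→Medium.
Echo's best replies: Zero→Z; Light→X; Medium→X; Heavy→Y.
Only (Medium, X) has each player best-responding; Nash payoffs (10, 4).
Echo's commitment gain: 7 − 4 = 3.

3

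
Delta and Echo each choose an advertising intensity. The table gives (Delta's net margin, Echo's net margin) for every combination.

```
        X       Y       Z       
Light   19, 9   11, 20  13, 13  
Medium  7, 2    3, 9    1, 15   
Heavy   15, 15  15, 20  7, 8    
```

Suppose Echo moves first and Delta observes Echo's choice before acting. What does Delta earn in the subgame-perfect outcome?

15

Work backward from Delta's decision.
- X: BR = Light, leader payoff 9.
- Y: BR = Heavy, leader payoff 20.
- Z: BR = Light, leader payoff 13.
Echo's induced payoffs are 9, 20, 13, so Echo commits to Y. Subgame-perfect outcome: (Heavy, Y) with payoffs (15, 20).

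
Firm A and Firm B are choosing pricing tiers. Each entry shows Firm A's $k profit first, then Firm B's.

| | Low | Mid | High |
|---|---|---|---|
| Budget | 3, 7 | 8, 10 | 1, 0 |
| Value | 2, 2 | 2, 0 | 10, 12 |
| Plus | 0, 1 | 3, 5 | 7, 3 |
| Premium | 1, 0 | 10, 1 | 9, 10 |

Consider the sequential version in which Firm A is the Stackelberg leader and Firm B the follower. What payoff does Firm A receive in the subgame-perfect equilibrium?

Solve by backward induction (Firm A leads).
- Budget: BR = Mid, leader payoff 8.
- Value: BR = High, leader payoff 10.
- Plus: BR = Mid, leader payoff 3.
- Premium: BR = High, leader payoff 9.
Among 8, 10, 3, 9, the best is 10 at Value. Subgame-perfect outcome: (Value, High) with payoffs (10, 12).

10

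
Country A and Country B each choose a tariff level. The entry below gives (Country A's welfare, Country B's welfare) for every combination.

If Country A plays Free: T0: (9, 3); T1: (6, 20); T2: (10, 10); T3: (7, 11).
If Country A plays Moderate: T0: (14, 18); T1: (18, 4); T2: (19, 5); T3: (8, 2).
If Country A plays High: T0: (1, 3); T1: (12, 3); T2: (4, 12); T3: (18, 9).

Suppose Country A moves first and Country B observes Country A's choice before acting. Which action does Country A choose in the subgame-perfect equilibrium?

Work backward from Country B's decision.
- Free → Country B plays T1 (best of 3, 20, 10, 11); Country A gets 6.
- Moderate → Country B plays T0 (best of 18, 4, 5, 2); Country A gets 14.
- High → Country B plays T2 (best of 3, 3, 12, 9); Country A gets 4.
Among 6, 14, 4, the best is 14 at Moderate. Subgame-perfect outcome: (Moderate, T0) with payoffs (14, 18).

Moderate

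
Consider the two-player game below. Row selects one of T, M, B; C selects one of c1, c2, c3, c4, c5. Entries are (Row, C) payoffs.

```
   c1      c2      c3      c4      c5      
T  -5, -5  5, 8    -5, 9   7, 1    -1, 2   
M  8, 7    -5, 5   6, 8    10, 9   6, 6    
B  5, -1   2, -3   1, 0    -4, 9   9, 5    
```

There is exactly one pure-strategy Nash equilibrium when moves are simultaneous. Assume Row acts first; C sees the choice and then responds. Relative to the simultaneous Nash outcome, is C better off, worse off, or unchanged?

Work backward from C's decision.
- T → C plays c3 (best of -5, 8, 9, 1, 2); Row gets -5.
- M → C plays c4 (best of 7, 5, 8, 9, 6); Row gets 10.
- B → C plays c4 (best of -1, -3, 0, 9, 5); Row gets -4.
Maximizing over -5, 10, -4, Row chooses M. Subgame-perfect outcome: (M, c4) with payoffs (10, 9).
Under simultaneous play:
Row's best replies: c1→M; c2→T; c3→M; c4→M; c5→B.
C's best replies: T→c3; M→c4; B→c4.
Only (M, c4) has each player best-responding; Nash payoffs (10, 9).
C earns 9 sequentially versus 9 at the Nash outcome: unchanged.

unchanged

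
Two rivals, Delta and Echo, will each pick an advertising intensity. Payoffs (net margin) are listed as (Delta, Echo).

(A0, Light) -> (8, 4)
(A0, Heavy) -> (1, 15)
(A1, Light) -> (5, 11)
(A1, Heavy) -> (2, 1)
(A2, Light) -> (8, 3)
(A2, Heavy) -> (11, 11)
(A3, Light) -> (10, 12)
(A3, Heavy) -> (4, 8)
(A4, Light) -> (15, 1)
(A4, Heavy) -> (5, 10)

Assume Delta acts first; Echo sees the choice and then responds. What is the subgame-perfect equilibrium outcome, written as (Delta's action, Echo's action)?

Backward induction with Delta moving first.
- A0: Echo compares 4, 15 and picks Heavy; Delta would get 1.
- A1: Echo compares 11, 1 and picks Light; Delta would get 5.
- A2: Echo compares 3, 11 and picks Heavy; Delta would get 11.
- A3: Echo compares 12, 8 and picks Light; Delta would get 10.
- A4: Echo compares 1, 10 and picks Heavy; Delta would get 5.
Among 1, 5, 11, 10, 5, the best is 11 at A2. Subgame-perfect outcome: (A2, Heavy) with payoffs (11, 11).

(A2, Heavy)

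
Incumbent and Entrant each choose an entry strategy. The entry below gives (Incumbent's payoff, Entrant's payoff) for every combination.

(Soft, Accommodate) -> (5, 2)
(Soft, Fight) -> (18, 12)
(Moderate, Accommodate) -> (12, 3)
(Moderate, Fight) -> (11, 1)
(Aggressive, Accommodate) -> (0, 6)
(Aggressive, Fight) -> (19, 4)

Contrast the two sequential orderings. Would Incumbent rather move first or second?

If Incumbent leads: Entrant's best replies are Soft→Fight, Moderate→Accommodate, Aggressive→Accommodate; Incumbent's induced payoffs 18, 12, 0; outcome (Soft, Fight), payoffs (18, 12).
If Entrant leads: Incumbent's best replies are Accommodate→Moderate, Fight→Aggressive; Entrant's induced payoffs 3, 4; outcome (Aggressive, Fight), payoffs (19, 4).
Incumbent gets 18 moving first and 19 moving second, so Incumbent prefers to move second.

second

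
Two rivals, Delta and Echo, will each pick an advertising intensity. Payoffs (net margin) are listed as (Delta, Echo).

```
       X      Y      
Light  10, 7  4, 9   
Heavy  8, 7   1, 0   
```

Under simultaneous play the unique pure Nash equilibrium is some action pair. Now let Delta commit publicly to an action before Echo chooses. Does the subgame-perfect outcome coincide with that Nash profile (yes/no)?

no

Work backward from Echo's decision.
- Light: Echo compares 7, 9 and picks Y; Delta would get 4.
- Heavy: Echo compares 7, 0 and picks X; Delta would get 8.
Delta's induced payoffs are 4, 8, so Delta commits to Heavy. Subgame-perfect outcome: (Heavy, X) with payoffs (8, 7).
Now find the simultaneous Nash equilibrium.
Delta's best replies: X→Light; Y→Light.
Echo's best replies: Light→Y; Heavy→X.
The unique mutual best reply is (Light, Y), giving (4, 9).
Sequential outcome (Heavy, X) differs from the Nash profile (Light, Y).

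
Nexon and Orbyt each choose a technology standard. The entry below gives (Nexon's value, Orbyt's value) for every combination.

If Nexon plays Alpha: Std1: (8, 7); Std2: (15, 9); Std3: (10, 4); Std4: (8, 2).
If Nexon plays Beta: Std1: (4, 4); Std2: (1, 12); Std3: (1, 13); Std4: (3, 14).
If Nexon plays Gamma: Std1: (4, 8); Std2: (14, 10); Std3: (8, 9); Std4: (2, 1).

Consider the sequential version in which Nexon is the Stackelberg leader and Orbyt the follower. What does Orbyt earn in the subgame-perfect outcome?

9

Backward induction with Nexon moving first.
- Alpha: Orbyt compares 7, 9, 4, 2 and picks Std2; Nexon would get 15.
- Beta: Orbyt compares 4, 12, 13, 14 and picks Std4; Nexon would get 3.
- Gamma: Orbyt compares 8, 10, 9, 1 and picks Std2; Nexon would get 14.
Nexon's induced payoffs are 15, 3, 14, so Nexon commits to Alpha. Subgame-perfect outcome: (Alpha, Std2) with payoffs (15, 9).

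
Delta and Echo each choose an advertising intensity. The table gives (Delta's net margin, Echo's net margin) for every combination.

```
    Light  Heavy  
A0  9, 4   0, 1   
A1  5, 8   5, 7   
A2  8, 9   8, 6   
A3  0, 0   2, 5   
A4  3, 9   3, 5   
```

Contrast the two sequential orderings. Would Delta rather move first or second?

first

If Delta leads: Echo's best replies are A0→Light, A1→Light, A2→Light, A3→Heavy, A4→Light; Delta's induced payoffs 9, 5, 8, 2, 3; outcome (A0, Light), payoffs (9, 4).
If Echo leads: Delta's best replies are Light→A0, Heavy→A2; Echo's induced payoffs 4, 6; outcome (A2, Heavy), payoffs (8, 6).
Delta gets 9 moving first and 8 moving second, so Delta prefers to move first.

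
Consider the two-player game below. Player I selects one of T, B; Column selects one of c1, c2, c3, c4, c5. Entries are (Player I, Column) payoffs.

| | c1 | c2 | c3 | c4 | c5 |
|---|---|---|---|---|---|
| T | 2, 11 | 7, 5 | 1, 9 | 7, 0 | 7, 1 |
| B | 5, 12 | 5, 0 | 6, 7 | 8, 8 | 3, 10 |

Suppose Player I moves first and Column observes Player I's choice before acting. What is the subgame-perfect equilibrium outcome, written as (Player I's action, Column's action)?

Backward induction with Player I moving first.
- T: Column compares 11, 5, 9, 0, 1 and picks c1; Player I would get 2.
- B: Column compares 12, 0, 7, 8, 10 and picks c1; Player I would get 5.
Player I's induced payoffs are 2, 5, so Player I commits to B. Subgame-perfect outcome: (B, c1) with payoffs (5, 12).

(B, c1)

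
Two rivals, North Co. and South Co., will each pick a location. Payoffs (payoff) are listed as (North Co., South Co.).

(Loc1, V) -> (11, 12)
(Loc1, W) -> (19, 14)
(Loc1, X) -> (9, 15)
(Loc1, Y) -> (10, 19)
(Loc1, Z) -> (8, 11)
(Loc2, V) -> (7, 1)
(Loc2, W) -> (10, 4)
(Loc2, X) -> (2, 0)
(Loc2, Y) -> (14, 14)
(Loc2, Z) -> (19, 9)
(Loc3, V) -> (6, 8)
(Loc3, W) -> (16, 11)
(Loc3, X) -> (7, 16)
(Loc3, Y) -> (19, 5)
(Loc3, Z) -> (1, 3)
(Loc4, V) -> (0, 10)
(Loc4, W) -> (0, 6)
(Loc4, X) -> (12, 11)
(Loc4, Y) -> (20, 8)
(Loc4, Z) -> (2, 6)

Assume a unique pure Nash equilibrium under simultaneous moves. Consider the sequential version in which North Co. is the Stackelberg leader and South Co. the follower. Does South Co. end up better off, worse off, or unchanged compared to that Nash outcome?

Backward induction with North Co. moving first.
- Loc1: South Co. compares 12, 14, 15, 19, 11 and picks Y; North Co. would get 10.
- Loc2: South Co. compares 1, 4, 0, 14, 9 and picks Y; North Co. would get 14.
- Loc3: South Co. compares 8, 11, 16, 5, 3 and picks X; North Co. would get 7.
- Loc4: South Co. compares 10, 6, 11, 8, 6 and picks X; North Co. would get 12.
Maximizing over 10, 14, 7, 12, North Co. chooses Loc2. Subgame-perfect outcome: (Loc2, Y) with payoffs (14, 14).
Now find the simultaneous Nash equilibrium.
North Co.'s best replies: V→Loc1; W→Loc1; X→Loc4; Y→Loc4; Z→Loc2.
South Co.'s best replies: Loc1→Y; Loc2→Y; Loc3→X; Loc4→X.
The unique mutual best reply is (Loc4, X), giving (12, 11).
South Co. earns 14 sequentially versus 11 at the Nash outcome: better off.

better off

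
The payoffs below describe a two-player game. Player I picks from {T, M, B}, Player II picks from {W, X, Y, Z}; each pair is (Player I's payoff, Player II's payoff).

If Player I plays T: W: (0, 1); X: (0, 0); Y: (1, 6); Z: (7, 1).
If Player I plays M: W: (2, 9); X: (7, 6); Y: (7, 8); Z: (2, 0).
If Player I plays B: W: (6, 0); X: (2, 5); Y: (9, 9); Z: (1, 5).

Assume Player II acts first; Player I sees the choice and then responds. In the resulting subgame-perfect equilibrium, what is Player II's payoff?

9

Player I best-responds to each possible Player II move:
- W → Player I plays B (best of 0, 2, 6); Player II gets 0.
- X → Player I plays M (best of 0, 7, 2); Player II gets 6.
- Y → Player I plays B (best of 1, 7, 9); Player II gets 9.
- Z → Player I plays T (best of 7, 2, 1); Player II gets 1.
Player II's induced payoffs are 0, 6, 9, 1, so Player II commits to Y. Subgame-perfect outcome: (B, Y) with payoffs (9, 9).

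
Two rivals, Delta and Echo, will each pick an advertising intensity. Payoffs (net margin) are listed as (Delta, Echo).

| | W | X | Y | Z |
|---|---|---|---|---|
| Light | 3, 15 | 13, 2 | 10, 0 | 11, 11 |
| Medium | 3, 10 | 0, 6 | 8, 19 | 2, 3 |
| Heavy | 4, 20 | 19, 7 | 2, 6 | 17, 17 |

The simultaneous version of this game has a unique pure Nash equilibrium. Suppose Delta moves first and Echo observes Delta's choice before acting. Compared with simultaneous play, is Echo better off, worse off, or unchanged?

Solve by backward induction (Delta leads).
- Light: Echo compares 15, 2, 0, 11 and picks W; Delta would get 3.
- Medium: Echo compares 10, 6, 19, 3 and picks Y; Delta would get 8.
- Heavy: Echo compares 20, 7, 6, 17 and picks W; Delta would get 4.
Delta's induced payoffs are 3, 8, 4, so Delta commits to Medium. Subgame-perfect outcome: (Medium, Y) with payoffs (8, 19).
Under simultaneous play:
Delta's best replies: W→Heavy; X→Heavy; Y→Light; Z→Heavy.
Echo's best replies: Light→W; Medium→Y; Heavy→W.
The unique mutual best reply is (Heavy, W), giving (4, 20).
Echo earns 19 sequentially versus 20 at the Nash outcome: worse off.

worse off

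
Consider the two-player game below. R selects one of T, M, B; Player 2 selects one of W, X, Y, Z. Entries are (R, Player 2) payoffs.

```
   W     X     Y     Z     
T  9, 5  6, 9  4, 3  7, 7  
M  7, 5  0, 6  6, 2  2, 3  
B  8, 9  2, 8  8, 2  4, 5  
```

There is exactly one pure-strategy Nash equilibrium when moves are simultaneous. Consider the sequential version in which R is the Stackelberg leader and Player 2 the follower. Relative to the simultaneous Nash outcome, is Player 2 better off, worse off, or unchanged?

unchanged

Player 2 best-responds to each possible R move:
- T: BR = X, leader payoff 6.
- M: BR = X, leader payoff 0.
- B: BR = W, leader payoff 8.
Among 6, 0, 8, the best is 8 at B. Subgame-perfect outcome: (B, W) with payoffs (8, 9).
Under simultaneous play:
R's best replies: W→T; X→T; Y→B; Z→T.
Player 2's best replies: T→X; M→X; B→W.
The unique mutual best reply is (T, X), giving (6, 9).
Player 2 earns 9 sequentially versus 9 at the Nash outcome: unchanged.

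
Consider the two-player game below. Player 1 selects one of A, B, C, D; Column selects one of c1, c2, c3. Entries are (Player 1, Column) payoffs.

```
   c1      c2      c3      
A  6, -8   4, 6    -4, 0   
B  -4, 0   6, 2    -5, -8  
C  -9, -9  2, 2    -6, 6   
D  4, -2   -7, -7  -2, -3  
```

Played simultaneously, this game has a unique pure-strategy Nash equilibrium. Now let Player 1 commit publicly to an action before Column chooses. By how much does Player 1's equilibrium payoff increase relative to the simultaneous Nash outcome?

Column best-responds to each possible Player 1 move:
- A: Column compares -8, 6, 0 and picks c2; Player 1 would get 4.
- B: Column compares 0, 2, -8 and picks c2; Player 1 would get 6.
- C: Column compares -9, 2, 6 and picks c3; Player 1 would get -6.
- D: Column compares -2, -7, -3 and picks c1; Player 1 would get 4.
Among 4, 6, -6, 4, the best is 6 at B. Subgame-perfect outcome: (B, c2) with payoffs (6, 2).
For the simultaneous game, intersect best replies.
Player 1's best replies: c1→A; c2→B; c3→D.
Column's best replies: A→c2; B→c2; C→c3; D→c1.
The unique mutual best reply is (B, c2), giving (6, 2).
Player 1's commitment gain: 6 − 6 = 0.

0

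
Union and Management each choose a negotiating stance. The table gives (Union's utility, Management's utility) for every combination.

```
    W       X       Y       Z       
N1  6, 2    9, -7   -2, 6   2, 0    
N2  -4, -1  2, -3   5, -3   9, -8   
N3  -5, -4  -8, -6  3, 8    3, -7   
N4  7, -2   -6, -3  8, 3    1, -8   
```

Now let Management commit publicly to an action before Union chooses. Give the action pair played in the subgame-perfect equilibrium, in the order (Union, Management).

Work backward from Union's decision.
- W: Union compares 6, -4, -5, 7 and picks N4; Management would get -2.
- X: Union compares 9, 2, -8, -6 and picks N1; Management would get -7.
- Y: Union compares -2, 5, 3, 8 and picks N4; Management would get 3.
- Z: Union compares 2, 9, 3, 1 and picks N2; Management would get -8.
Management's induced payoffs are -2, -7, 3, -8, so Management commits to Y. Subgame-perfect outcome: (N4, Y) with payoffs (8, 3).

(N4, Y)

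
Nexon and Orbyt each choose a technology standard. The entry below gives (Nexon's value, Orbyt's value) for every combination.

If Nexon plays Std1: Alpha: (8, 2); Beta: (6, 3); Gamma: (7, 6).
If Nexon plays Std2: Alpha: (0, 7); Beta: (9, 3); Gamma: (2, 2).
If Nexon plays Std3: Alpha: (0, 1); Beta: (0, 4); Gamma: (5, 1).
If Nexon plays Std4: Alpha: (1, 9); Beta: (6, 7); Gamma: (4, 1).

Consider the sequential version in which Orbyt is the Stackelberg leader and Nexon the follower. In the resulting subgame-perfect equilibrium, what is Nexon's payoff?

Solve by backward induction (Orbyt leads).
- Alpha: Nexon compares 8, 0, 0, 1 and picks Std1; Orbyt would get 2.
- Beta: Nexon compares 6, 9, 0, 6 and picks Std2; Orbyt would get 3.
- Gamma: Nexon compares 7, 2, 5, 4 and picks Std1; Orbyt would get 6.
Among 2, 3, 6, the best is 6 at Gamma. Subgame-perfect outcome: (Std1, Gamma) with payoffs (7, 6).

7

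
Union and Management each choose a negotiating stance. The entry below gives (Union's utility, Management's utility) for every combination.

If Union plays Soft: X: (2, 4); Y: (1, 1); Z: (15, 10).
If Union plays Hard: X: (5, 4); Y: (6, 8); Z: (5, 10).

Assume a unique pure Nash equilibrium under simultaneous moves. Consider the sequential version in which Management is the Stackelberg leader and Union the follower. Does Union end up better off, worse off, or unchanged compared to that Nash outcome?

unchanged

Backward induction with Management moving first.
- X: Union compares 2, 5 and picks Hard; Management would get 4.
- Y: Union compares 1, 6 and picks Hard; Management would get 8.
- Z: Union compares 15, 5 and picks Soft; Management would get 10.
Management's induced payoffs are 4, 8, 10, so Management commits to Z. Subgame-perfect outcome: (Soft, Z) with payoffs (15, 10).
Now find the simultaneous Nash equilibrium.
Union's best replies: X→Hard; Y→Hard; Z→Soft.
Management's best replies: Soft→Z; Hard→Z.
Only (Soft, Z) has each player best-responding; Nash payoffs (15, 10).
Union earns 15 sequentially versus 15 at the Nash outcome: unchanged.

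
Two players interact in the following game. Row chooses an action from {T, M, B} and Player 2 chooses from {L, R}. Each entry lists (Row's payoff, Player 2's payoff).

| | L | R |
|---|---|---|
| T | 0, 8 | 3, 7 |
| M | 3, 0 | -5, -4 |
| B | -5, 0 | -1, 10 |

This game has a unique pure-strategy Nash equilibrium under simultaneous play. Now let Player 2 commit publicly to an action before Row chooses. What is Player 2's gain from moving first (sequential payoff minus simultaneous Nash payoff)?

7

Row best-responds to each possible Player 2 move:
- L → Row plays M (best of 0, 3, -5); Player 2 gets 0.
- R → Row plays T (best of 3, -5, -1); Player 2 gets 7.
Maximizing over 0, 7, Player 2 chooses R. Subgame-perfect outcome: (T, R) with payoffs (3, 7).
For the simultaneous game, intersect best replies.
Row's best replies: L→M; R→T.
Player 2's best replies: T→L; M→L; B→R.
The unique mutual best reply is (M, L), giving (3, 0).
Player 2's commitment gain: 7 − 0 = 7.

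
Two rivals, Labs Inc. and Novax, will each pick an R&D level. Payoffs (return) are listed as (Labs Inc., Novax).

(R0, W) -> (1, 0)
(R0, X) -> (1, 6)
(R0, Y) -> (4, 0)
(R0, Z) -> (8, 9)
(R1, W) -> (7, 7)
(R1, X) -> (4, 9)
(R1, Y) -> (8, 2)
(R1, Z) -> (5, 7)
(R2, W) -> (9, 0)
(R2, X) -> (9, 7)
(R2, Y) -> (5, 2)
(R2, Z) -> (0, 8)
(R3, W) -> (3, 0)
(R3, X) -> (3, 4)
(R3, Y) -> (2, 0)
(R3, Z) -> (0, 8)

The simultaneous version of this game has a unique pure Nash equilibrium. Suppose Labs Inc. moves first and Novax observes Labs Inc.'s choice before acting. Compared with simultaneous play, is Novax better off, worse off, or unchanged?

Solve by backward induction (Labs Inc. leads).
- R0: BR = Z, leader payoff 8.
- R1: BR = X, leader payoff 4.
- R2: BR = Z, leader payoff 0.
- R3: BR = Z, leader payoff 0.
Among 8, 4, 0, 0, the best is 8 at R0. Subgame-perfect outcome: (R0, Z) with payoffs (8, 9).
For the simultaneous game, intersect best replies.
Labs Inc.'s best replies: W→R2; X→R2; Y→R1; Z→R0.
Novax's best replies: R0→Z; R1→X; R2→Z; R3→Z.
The unique mutual best reply is (R0, Z), giving (8, 9).
Novax earns 9 sequentially versus 9 at the Nash outcome: unchanged.

unchanged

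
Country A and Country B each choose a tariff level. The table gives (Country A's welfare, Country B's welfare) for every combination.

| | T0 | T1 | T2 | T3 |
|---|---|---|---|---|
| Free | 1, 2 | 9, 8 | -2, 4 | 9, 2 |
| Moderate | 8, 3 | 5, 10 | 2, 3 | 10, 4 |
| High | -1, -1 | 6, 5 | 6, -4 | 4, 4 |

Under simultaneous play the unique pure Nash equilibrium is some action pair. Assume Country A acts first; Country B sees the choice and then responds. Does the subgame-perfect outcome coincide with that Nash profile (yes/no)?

Backward induction with Country A moving first.
- Free: BR = T1, leader payoff 9.
- Moderate: BR = T1, leader payoff 5.
- High: BR = T1, leader payoff 6.
Among 9, 5, 6, the best is 9 at Free. Subgame-perfect outcome: (Free, T1) with payoffs (9, 8).
For the simultaneous game, intersect best replies.
Country A's best replies: T0→Moderate; T1→Free; T2→High; T3→Moderate.
Country B's best replies: Free→T1; Moderate→T1; High→T1.
The unique mutual best reply is (Free, T1), giving (9, 8).
Sequential outcome (Free, T1) coincides with the Nash profile (Free, T1).

yes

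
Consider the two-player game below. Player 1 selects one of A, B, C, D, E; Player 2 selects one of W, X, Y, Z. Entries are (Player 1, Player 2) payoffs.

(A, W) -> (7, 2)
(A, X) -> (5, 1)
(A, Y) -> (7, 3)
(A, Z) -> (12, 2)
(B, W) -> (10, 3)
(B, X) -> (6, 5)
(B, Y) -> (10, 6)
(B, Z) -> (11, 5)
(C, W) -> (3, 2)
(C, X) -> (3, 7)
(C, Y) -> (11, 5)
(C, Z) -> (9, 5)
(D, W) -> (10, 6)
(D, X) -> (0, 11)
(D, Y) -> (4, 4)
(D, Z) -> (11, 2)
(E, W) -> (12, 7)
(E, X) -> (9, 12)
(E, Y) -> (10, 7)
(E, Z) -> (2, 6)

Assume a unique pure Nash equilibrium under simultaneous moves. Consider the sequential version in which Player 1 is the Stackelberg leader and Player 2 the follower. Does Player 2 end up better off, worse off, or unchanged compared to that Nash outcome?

Player 2 best-responds to each possible Player 1 move:
- A: BR = Y, leader payoff 7.
- B: BR = Y, leader payoff 10.
- C: BR = X, leader payoff 3.
- D: BR = X, leader payoff 0.
- E: BR = X, leader payoff 9.
Maximizing over 7, 10, 3, 0, 9, Player 1 chooses B. Subgame-perfect outcome: (B, Y) with payoffs (10, 6).
Now find the simultaneous Nash equilibrium.
Player 1's best replies: W→E; X→E; Y→C; Z→A.
Player 2's best replies: A→Y; B→Y; C→X; D→X; E→X.
The unique mutual best reply is (E, X), giving (9, 12).
Player 2 earns 6 sequentially versus 12 at the Nash outcome: worse off.

worse off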